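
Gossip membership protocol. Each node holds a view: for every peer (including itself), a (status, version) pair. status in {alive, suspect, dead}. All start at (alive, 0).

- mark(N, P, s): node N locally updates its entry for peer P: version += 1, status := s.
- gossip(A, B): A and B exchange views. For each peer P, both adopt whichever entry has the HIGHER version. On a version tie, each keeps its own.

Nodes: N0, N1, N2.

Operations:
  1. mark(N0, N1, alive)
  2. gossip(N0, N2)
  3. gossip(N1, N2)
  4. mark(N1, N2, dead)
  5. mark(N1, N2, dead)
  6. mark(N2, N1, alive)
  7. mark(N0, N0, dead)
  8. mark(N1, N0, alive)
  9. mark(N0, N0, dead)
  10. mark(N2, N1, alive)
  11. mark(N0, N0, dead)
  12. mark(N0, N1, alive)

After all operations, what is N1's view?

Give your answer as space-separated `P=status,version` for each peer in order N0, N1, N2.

Op 1: N0 marks N1=alive -> (alive,v1)
Op 2: gossip N0<->N2 -> N0.N0=(alive,v0) N0.N1=(alive,v1) N0.N2=(alive,v0) | N2.N0=(alive,v0) N2.N1=(alive,v1) N2.N2=(alive,v0)
Op 3: gossip N1<->N2 -> N1.N0=(alive,v0) N1.N1=(alive,v1) N1.N2=(alive,v0) | N2.N0=(alive,v0) N2.N1=(alive,v1) N2.N2=(alive,v0)
Op 4: N1 marks N2=dead -> (dead,v1)
Op 5: N1 marks N2=dead -> (dead,v2)
Op 6: N2 marks N1=alive -> (alive,v2)
Op 7: N0 marks N0=dead -> (dead,v1)
Op 8: N1 marks N0=alive -> (alive,v1)
Op 9: N0 marks N0=dead -> (dead,v2)
Op 10: N2 marks N1=alive -> (alive,v3)
Op 11: N0 marks N0=dead -> (dead,v3)
Op 12: N0 marks N1=alive -> (alive,v2)

Answer: N0=alive,1 N1=alive,1 N2=dead,2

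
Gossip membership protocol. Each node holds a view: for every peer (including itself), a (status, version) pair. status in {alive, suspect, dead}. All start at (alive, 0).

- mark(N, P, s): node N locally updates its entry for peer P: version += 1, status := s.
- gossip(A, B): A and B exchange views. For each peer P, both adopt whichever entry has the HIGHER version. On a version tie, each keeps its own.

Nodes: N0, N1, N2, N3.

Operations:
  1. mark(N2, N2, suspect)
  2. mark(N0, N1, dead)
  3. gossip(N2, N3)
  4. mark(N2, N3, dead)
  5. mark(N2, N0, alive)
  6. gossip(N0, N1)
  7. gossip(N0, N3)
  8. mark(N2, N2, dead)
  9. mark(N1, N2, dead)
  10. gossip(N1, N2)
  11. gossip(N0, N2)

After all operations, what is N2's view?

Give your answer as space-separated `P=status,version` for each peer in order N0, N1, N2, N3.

Op 1: N2 marks N2=suspect -> (suspect,v1)
Op 2: N0 marks N1=dead -> (dead,v1)
Op 3: gossip N2<->N3 -> N2.N0=(alive,v0) N2.N1=(alive,v0) N2.N2=(suspect,v1) N2.N3=(alive,v0) | N3.N0=(alive,v0) N3.N1=(alive,v0) N3.N2=(suspect,v1) N3.N3=(alive,v0)
Op 4: N2 marks N3=dead -> (dead,v1)
Op 5: N2 marks N0=alive -> (alive,v1)
Op 6: gossip N0<->N1 -> N0.N0=(alive,v0) N0.N1=(dead,v1) N0.N2=(alive,v0) N0.N3=(alive,v0) | N1.N0=(alive,v0) N1.N1=(dead,v1) N1.N2=(alive,v0) N1.N3=(alive,v0)
Op 7: gossip N0<->N3 -> N0.N0=(alive,v0) N0.N1=(dead,v1) N0.N2=(suspect,v1) N0.N3=(alive,v0) | N3.N0=(alive,v0) N3.N1=(dead,v1) N3.N2=(suspect,v1) N3.N3=(alive,v0)
Op 8: N2 marks N2=dead -> (dead,v2)
Op 9: N1 marks N2=dead -> (dead,v1)
Op 10: gossip N1<->N2 -> N1.N0=(alive,v1) N1.N1=(dead,v1) N1.N2=(dead,v2) N1.N3=(dead,v1) | N2.N0=(alive,v1) N2.N1=(dead,v1) N2.N2=(dead,v2) N2.N3=(dead,v1)
Op 11: gossip N0<->N2 -> N0.N0=(alive,v1) N0.N1=(dead,v1) N0.N2=(dead,v2) N0.N3=(dead,v1) | N2.N0=(alive,v1) N2.N1=(dead,v1) N2.N2=(dead,v2) N2.N3=(dead,v1)

Answer: N0=alive,1 N1=dead,1 N2=dead,2 N3=dead,1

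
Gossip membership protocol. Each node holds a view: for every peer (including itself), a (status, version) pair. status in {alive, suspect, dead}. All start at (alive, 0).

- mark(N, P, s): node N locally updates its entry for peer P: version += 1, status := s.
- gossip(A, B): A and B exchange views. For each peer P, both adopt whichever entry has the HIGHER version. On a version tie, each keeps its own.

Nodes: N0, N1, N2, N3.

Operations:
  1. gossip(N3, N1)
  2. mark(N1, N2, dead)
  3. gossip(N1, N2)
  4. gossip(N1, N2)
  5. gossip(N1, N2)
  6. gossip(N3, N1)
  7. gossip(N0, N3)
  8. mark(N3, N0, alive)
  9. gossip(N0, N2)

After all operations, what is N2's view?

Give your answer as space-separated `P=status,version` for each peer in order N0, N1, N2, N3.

Answer: N0=alive,0 N1=alive,0 N2=dead,1 N3=alive,0

Derivation:
Op 1: gossip N3<->N1 -> N3.N0=(alive,v0) N3.N1=(alive,v0) N3.N2=(alive,v0) N3.N3=(alive,v0) | N1.N0=(alive,v0) N1.N1=(alive,v0) N1.N2=(alive,v0) N1.N3=(alive,v0)
Op 2: N1 marks N2=dead -> (dead,v1)
Op 3: gossip N1<->N2 -> N1.N0=(alive,v0) N1.N1=(alive,v0) N1.N2=(dead,v1) N1.N3=(alive,v0) | N2.N0=(alive,v0) N2.N1=(alive,v0) N2.N2=(dead,v1) N2.N3=(alive,v0)
Op 4: gossip N1<->N2 -> N1.N0=(alive,v0) N1.N1=(alive,v0) N1.N2=(dead,v1) N1.N3=(alive,v0) | N2.N0=(alive,v0) N2.N1=(alive,v0) N2.N2=(dead,v1) N2.N3=(alive,v0)
Op 5: gossip N1<->N2 -> N1.N0=(alive,v0) N1.N1=(alive,v0) N1.N2=(dead,v1) N1.N3=(alive,v0) | N2.N0=(alive,v0) N2.N1=(alive,v0) N2.N2=(dead,v1) N2.N3=(alive,v0)
Op 6: gossip N3<->N1 -> N3.N0=(alive,v0) N3.N1=(alive,v0) N3.N2=(dead,v1) N3.N3=(alive,v0) | N1.N0=(alive,v0) N1.N1=(alive,v0) N1.N2=(dead,v1) N1.N3=(alive,v0)
Op 7: gossip N0<->N3 -> N0.N0=(alive,v0) N0.N1=(alive,v0) N0.N2=(dead,v1) N0.N3=(alive,v0) | N3.N0=(alive,v0) N3.N1=(alive,v0) N3.N2=(dead,v1) N3.N3=(alive,v0)
Op 8: N3 marks N0=alive -> (alive,v1)
Op 9: gossip N0<->N2 -> N0.N0=(alive,v0) N0.N1=(alive,v0) N0.N2=(dead,v1) N0.N3=(alive,v0) | N2.N0=(alive,v0) N2.N1=(alive,v0) N2.N2=(dead,v1) N2.N3=(alive,v0)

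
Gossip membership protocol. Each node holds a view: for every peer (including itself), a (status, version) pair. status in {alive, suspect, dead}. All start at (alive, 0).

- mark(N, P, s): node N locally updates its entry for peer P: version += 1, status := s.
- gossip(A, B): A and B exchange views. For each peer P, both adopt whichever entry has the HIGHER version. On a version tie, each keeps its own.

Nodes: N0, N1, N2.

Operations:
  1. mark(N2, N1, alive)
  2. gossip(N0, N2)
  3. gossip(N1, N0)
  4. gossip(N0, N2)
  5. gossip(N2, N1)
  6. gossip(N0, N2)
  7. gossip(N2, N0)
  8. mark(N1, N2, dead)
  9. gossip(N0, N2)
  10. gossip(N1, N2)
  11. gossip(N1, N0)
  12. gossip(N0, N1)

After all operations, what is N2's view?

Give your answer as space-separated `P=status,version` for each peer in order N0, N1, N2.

Op 1: N2 marks N1=alive -> (alive,v1)
Op 2: gossip N0<->N2 -> N0.N0=(alive,v0) N0.N1=(alive,v1) N0.N2=(alive,v0) | N2.N0=(alive,v0) N2.N1=(alive,v1) N2.N2=(alive,v0)
Op 3: gossip N1<->N0 -> N1.N0=(alive,v0) N1.N1=(alive,v1) N1.N2=(alive,v0) | N0.N0=(alive,v0) N0.N1=(alive,v1) N0.N2=(alive,v0)
Op 4: gossip N0<->N2 -> N0.N0=(alive,v0) N0.N1=(alive,v1) N0.N2=(alive,v0) | N2.N0=(alive,v0) N2.N1=(alive,v1) N2.N2=(alive,v0)
Op 5: gossip N2<->N1 -> N2.N0=(alive,v0) N2.N1=(alive,v1) N2.N2=(alive,v0) | N1.N0=(alive,v0) N1.N1=(alive,v1) N1.N2=(alive,v0)
Op 6: gossip N0<->N2 -> N0.N0=(alive,v0) N0.N1=(alive,v1) N0.N2=(alive,v0) | N2.N0=(alive,v0) N2.N1=(alive,v1) N2.N2=(alive,v0)
Op 7: gossip N2<->N0 -> N2.N0=(alive,v0) N2.N1=(alive,v1) N2.N2=(alive,v0) | N0.N0=(alive,v0) N0.N1=(alive,v1) N0.N2=(alive,v0)
Op 8: N1 marks N2=dead -> (dead,v1)
Op 9: gossip N0<->N2 -> N0.N0=(alive,v0) N0.N1=(alive,v1) N0.N2=(alive,v0) | N2.N0=(alive,v0) N2.N1=(alive,v1) N2.N2=(alive,v0)
Op 10: gossip N1<->N2 -> N1.N0=(alive,v0) N1.N1=(alive,v1) N1.N2=(dead,v1) | N2.N0=(alive,v0) N2.N1=(alive,v1) N2.N2=(dead,v1)
Op 11: gossip N1<->N0 -> N1.N0=(alive,v0) N1.N1=(alive,v1) N1.N2=(dead,v1) | N0.N0=(alive,v0) N0.N1=(alive,v1) N0.N2=(dead,v1)
Op 12: gossip N0<->N1 -> N0.N0=(alive,v0) N0.N1=(alive,v1) N0.N2=(dead,v1) | N1.N0=(alive,v0) N1.N1=(alive,v1) N1.N2=(dead,v1)

Answer: N0=alive,0 N1=alive,1 N2=dead,1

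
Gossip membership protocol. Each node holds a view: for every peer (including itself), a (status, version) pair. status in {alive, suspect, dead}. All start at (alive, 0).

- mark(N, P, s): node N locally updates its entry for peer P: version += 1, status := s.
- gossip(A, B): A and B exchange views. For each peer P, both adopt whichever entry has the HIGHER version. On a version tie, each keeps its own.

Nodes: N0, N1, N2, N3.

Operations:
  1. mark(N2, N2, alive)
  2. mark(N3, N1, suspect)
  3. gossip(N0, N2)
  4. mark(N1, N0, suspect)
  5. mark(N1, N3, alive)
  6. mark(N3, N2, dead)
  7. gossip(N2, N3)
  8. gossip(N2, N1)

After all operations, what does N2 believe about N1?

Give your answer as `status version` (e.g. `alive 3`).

Answer: suspect 1

Derivation:
Op 1: N2 marks N2=alive -> (alive,v1)
Op 2: N3 marks N1=suspect -> (suspect,v1)
Op 3: gossip N0<->N2 -> N0.N0=(alive,v0) N0.N1=(alive,v0) N0.N2=(alive,v1) N0.N3=(alive,v0) | N2.N0=(alive,v0) N2.N1=(alive,v0) N2.N2=(alive,v1) N2.N3=(alive,v0)
Op 4: N1 marks N0=suspect -> (suspect,v1)
Op 5: N1 marks N3=alive -> (alive,v1)
Op 6: N3 marks N2=dead -> (dead,v1)
Op 7: gossip N2<->N3 -> N2.N0=(alive,v0) N2.N1=(suspect,v1) N2.N2=(alive,v1) N2.N3=(alive,v0) | N3.N0=(alive,v0) N3.N1=(suspect,v1) N3.N2=(dead,v1) N3.N3=(alive,v0)
Op 8: gossip N2<->N1 -> N2.N0=(suspect,v1) N2.N1=(suspect,v1) N2.N2=(alive,v1) N2.N3=(alive,v1) | N1.N0=(suspect,v1) N1.N1=(suspect,v1) N1.N2=(alive,v1) N1.N3=(alive,v1)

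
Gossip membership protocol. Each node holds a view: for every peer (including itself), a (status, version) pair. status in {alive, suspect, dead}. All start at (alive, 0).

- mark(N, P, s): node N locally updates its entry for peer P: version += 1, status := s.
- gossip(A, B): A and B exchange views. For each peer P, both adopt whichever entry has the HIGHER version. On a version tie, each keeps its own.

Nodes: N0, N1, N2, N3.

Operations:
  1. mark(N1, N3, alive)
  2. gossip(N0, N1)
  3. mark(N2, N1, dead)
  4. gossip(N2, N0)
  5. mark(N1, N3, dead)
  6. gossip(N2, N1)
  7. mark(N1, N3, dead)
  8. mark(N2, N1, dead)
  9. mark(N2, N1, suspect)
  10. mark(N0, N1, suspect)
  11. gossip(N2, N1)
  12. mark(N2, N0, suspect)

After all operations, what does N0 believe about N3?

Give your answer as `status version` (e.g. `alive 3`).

Op 1: N1 marks N3=alive -> (alive,v1)
Op 2: gossip N0<->N1 -> N0.N0=(alive,v0) N0.N1=(alive,v0) N0.N2=(alive,v0) N0.N3=(alive,v1) | N1.N0=(alive,v0) N1.N1=(alive,v0) N1.N2=(alive,v0) N1.N3=(alive,v1)
Op 3: N2 marks N1=dead -> (dead,v1)
Op 4: gossip N2<->N0 -> N2.N0=(alive,v0) N2.N1=(dead,v1) N2.N2=(alive,v0) N2.N3=(alive,v1) | N0.N0=(alive,v0) N0.N1=(dead,v1) N0.N2=(alive,v0) N0.N3=(alive,v1)
Op 5: N1 marks N3=dead -> (dead,v2)
Op 6: gossip N2<->N1 -> N2.N0=(alive,v0) N2.N1=(dead,v1) N2.N2=(alive,v0) N2.N3=(dead,v2) | N1.N0=(alive,v0) N1.N1=(dead,v1) N1.N2=(alive,v0) N1.N3=(dead,v2)
Op 7: N1 marks N3=dead -> (dead,v3)
Op 8: N2 marks N1=dead -> (dead,v2)
Op 9: N2 marks N1=suspect -> (suspect,v3)
Op 10: N0 marks N1=suspect -> (suspect,v2)
Op 11: gossip N2<->N1 -> N2.N0=(alive,v0) N2.N1=(suspect,v3) N2.N2=(alive,v0) N2.N3=(dead,v3) | N1.N0=(alive,v0) N1.N1=(suspect,v3) N1.N2=(alive,v0) N1.N3=(dead,v3)
Op 12: N2 marks N0=suspect -> (suspect,v1)

Answer: alive 1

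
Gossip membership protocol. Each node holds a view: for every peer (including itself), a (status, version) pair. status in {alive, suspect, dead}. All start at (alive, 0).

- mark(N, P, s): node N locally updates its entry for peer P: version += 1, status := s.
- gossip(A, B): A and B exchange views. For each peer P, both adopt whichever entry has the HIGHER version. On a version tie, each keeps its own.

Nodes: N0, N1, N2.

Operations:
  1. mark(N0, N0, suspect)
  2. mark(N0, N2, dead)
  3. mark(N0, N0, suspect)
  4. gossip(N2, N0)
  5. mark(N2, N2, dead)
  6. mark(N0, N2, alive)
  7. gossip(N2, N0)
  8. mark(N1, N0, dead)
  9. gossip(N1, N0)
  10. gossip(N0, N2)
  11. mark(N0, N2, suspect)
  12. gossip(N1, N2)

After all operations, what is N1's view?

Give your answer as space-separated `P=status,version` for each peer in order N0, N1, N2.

Op 1: N0 marks N0=suspect -> (suspect,v1)
Op 2: N0 marks N2=dead -> (dead,v1)
Op 3: N0 marks N0=suspect -> (suspect,v2)
Op 4: gossip N2<->N0 -> N2.N0=(suspect,v2) N2.N1=(alive,v0) N2.N2=(dead,v1) | N0.N0=(suspect,v2) N0.N1=(alive,v0) N0.N2=(dead,v1)
Op 5: N2 marks N2=dead -> (dead,v2)
Op 6: N0 marks N2=alive -> (alive,v2)
Op 7: gossip N2<->N0 -> N2.N0=(suspect,v2) N2.N1=(alive,v0) N2.N2=(dead,v2) | N0.N0=(suspect,v2) N0.N1=(alive,v0) N0.N2=(alive,v2)
Op 8: N1 marks N0=dead -> (dead,v1)
Op 9: gossip N1<->N0 -> N1.N0=(suspect,v2) N1.N1=(alive,v0) N1.N2=(alive,v2) | N0.N0=(suspect,v2) N0.N1=(alive,v0) N0.N2=(alive,v2)
Op 10: gossip N0<->N2 -> N0.N0=(suspect,v2) N0.N1=(alive,v0) N0.N2=(alive,v2) | N2.N0=(suspect,v2) N2.N1=(alive,v0) N2.N2=(dead,v2)
Op 11: N0 marks N2=suspect -> (suspect,v3)
Op 12: gossip N1<->N2 -> N1.N0=(suspect,v2) N1.N1=(alive,v0) N1.N2=(alive,v2) | N2.N0=(suspect,v2) N2.N1=(alive,v0) N2.N2=(dead,v2)

Answer: N0=suspect,2 N1=alive,0 N2=alive,2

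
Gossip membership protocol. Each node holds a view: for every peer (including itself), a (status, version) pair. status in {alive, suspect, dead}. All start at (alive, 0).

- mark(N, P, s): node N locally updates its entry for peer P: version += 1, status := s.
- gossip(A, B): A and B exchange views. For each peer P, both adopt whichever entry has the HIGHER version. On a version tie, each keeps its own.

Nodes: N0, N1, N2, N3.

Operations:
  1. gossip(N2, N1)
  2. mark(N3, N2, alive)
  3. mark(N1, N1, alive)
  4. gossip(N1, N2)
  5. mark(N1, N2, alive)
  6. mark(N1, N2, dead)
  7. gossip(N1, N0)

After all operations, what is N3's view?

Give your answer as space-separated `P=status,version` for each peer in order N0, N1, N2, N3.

Op 1: gossip N2<->N1 -> N2.N0=(alive,v0) N2.N1=(alive,v0) N2.N2=(alive,v0) N2.N3=(alive,v0) | N1.N0=(alive,v0) N1.N1=(alive,v0) N1.N2=(alive,v0) N1.N3=(alive,v0)
Op 2: N3 marks N2=alive -> (alive,v1)
Op 3: N1 marks N1=alive -> (alive,v1)
Op 4: gossip N1<->N2 -> N1.N0=(alive,v0) N1.N1=(alive,v1) N1.N2=(alive,v0) N1.N3=(alive,v0) | N2.N0=(alive,v0) N2.N1=(alive,v1) N2.N2=(alive,v0) N2.N3=(alive,v0)
Op 5: N1 marks N2=alive -> (alive,v1)
Op 6: N1 marks N2=dead -> (dead,v2)
Op 7: gossip N1<->N0 -> N1.N0=(alive,v0) N1.N1=(alive,v1) N1.N2=(dead,v2) N1.N3=(alive,v0) | N0.N0=(alive,v0) N0.N1=(alive,v1) N0.N2=(dead,v2) N0.N3=(alive,v0)

Answer: N0=alive,0 N1=alive,0 N2=alive,1 N3=alive,0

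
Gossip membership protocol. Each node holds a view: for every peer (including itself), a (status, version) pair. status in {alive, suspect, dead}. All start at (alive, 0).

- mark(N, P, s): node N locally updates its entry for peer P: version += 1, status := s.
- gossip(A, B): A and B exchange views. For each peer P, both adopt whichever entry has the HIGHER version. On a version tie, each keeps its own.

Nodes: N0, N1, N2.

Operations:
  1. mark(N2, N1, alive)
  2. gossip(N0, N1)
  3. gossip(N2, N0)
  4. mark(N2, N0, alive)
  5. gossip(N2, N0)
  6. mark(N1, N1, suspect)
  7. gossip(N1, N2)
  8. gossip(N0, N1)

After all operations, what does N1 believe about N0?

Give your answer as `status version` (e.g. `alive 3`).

Answer: alive 1

Derivation:
Op 1: N2 marks N1=alive -> (alive,v1)
Op 2: gossip N0<->N1 -> N0.N0=(alive,v0) N0.N1=(alive,v0) N0.N2=(alive,v0) | N1.N0=(alive,v0) N1.N1=(alive,v0) N1.N2=(alive,v0)
Op 3: gossip N2<->N0 -> N2.N0=(alive,v0) N2.N1=(alive,v1) N2.N2=(alive,v0) | N0.N0=(alive,v0) N0.N1=(alive,v1) N0.N2=(alive,v0)
Op 4: N2 marks N0=alive -> (alive,v1)
Op 5: gossip N2<->N0 -> N2.N0=(alive,v1) N2.N1=(alive,v1) N2.N2=(alive,v0) | N0.N0=(alive,v1) N0.N1=(alive,v1) N0.N2=(alive,v0)
Op 6: N1 marks N1=suspect -> (suspect,v1)
Op 7: gossip N1<->N2 -> N1.N0=(alive,v1) N1.N1=(suspect,v1) N1.N2=(alive,v0) | N2.N0=(alive,v1) N2.N1=(alive,v1) N2.N2=(alive,v0)
Op 8: gossip N0<->N1 -> N0.N0=(alive,v1) N0.N1=(alive,v1) N0.N2=(alive,v0) | N1.N0=(alive,v1) N1.N1=(suspect,v1) N1.N2=(alive,v0)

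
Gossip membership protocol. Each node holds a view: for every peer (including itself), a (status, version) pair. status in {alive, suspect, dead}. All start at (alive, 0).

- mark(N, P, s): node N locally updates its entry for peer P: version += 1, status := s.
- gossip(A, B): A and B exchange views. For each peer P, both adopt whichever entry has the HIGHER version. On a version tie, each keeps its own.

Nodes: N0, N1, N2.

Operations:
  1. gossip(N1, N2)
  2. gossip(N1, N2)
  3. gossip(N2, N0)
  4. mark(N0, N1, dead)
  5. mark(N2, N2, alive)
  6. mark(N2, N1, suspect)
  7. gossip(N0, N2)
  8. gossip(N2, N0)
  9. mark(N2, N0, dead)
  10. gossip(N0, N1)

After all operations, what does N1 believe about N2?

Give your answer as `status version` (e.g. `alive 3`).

Op 1: gossip N1<->N2 -> N1.N0=(alive,v0) N1.N1=(alive,v0) N1.N2=(alive,v0) | N2.N0=(alive,v0) N2.N1=(alive,v0) N2.N2=(alive,v0)
Op 2: gossip N1<->N2 -> N1.N0=(alive,v0) N1.N1=(alive,v0) N1.N2=(alive,v0) | N2.N0=(alive,v0) N2.N1=(alive,v0) N2.N2=(alive,v0)
Op 3: gossip N2<->N0 -> N2.N0=(alive,v0) N2.N1=(alive,v0) N2.N2=(alive,v0) | N0.N0=(alive,v0) N0.N1=(alive,v0) N0.N2=(alive,v0)
Op 4: N0 marks N1=dead -> (dead,v1)
Op 5: N2 marks N2=alive -> (alive,v1)
Op 6: N2 marks N1=suspect -> (suspect,v1)
Op 7: gossip N0<->N2 -> N0.N0=(alive,v0) N0.N1=(dead,v1) N0.N2=(alive,v1) | N2.N0=(alive,v0) N2.N1=(suspect,v1) N2.N2=(alive,v1)
Op 8: gossip N2<->N0 -> N2.N0=(alive,v0) N2.N1=(suspect,v1) N2.N2=(alive,v1) | N0.N0=(alive,v0) N0.N1=(dead,v1) N0.N2=(alive,v1)
Op 9: N2 marks N0=dead -> (dead,v1)
Op 10: gossip N0<->N1 -> N0.N0=(alive,v0) N0.N1=(dead,v1) N0.N2=(alive,v1) | N1.N0=(alive,v0) N1.N1=(dead,v1) N1.N2=(alive,v1)

Answer: alive 1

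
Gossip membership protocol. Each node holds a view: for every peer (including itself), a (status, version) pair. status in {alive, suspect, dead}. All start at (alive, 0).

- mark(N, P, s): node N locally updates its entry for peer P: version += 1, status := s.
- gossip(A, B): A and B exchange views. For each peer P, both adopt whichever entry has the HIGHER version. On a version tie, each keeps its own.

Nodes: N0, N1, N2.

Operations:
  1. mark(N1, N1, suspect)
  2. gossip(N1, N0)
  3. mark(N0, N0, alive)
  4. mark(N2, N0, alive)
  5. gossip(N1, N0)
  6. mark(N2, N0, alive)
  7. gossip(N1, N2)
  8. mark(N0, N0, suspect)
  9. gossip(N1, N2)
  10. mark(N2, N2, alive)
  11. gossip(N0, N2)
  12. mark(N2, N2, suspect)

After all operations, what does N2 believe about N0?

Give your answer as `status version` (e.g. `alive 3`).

Op 1: N1 marks N1=suspect -> (suspect,v1)
Op 2: gossip N1<->N0 -> N1.N0=(alive,v0) N1.N1=(suspect,v1) N1.N2=(alive,v0) | N0.N0=(alive,v0) N0.N1=(suspect,v1) N0.N2=(alive,v0)
Op 3: N0 marks N0=alive -> (alive,v1)
Op 4: N2 marks N0=alive -> (alive,v1)
Op 5: gossip N1<->N0 -> N1.N0=(alive,v1) N1.N1=(suspect,v1) N1.N2=(alive,v0) | N0.N0=(alive,v1) N0.N1=(suspect,v1) N0.N2=(alive,v0)
Op 6: N2 marks N0=alive -> (alive,v2)
Op 7: gossip N1<->N2 -> N1.N0=(alive,v2) N1.N1=(suspect,v1) N1.N2=(alive,v0) | N2.N0=(alive,v2) N2.N1=(suspect,v1) N2.N2=(alive,v0)
Op 8: N0 marks N0=suspect -> (suspect,v2)
Op 9: gossip N1<->N2 -> N1.N0=(alive,v2) N1.N1=(suspect,v1) N1.N2=(alive,v0) | N2.N0=(alive,v2) N2.N1=(suspect,v1) N2.N2=(alive,v0)
Op 10: N2 marks N2=alive -> (alive,v1)
Op 11: gossip N0<->N2 -> N0.N0=(suspect,v2) N0.N1=(suspect,v1) N0.N2=(alive,v1) | N2.N0=(alive,v2) N2.N1=(suspect,v1) N2.N2=(alive,v1)
Op 12: N2 marks N2=suspect -> (suspect,v2)

Answer: alive 2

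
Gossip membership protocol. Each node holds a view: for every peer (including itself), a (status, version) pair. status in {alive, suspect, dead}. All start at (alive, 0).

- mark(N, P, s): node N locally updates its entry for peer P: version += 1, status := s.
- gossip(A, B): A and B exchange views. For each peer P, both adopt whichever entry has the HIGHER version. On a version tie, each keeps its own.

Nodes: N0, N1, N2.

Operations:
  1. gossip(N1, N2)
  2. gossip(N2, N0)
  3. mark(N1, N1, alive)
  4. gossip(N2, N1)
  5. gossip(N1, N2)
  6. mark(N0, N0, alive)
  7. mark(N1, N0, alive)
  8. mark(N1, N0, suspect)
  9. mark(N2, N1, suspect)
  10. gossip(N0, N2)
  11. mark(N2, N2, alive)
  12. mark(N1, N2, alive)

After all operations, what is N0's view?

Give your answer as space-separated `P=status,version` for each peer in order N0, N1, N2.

Answer: N0=alive,1 N1=suspect,2 N2=alive,0

Derivation:
Op 1: gossip N1<->N2 -> N1.N0=(alive,v0) N1.N1=(alive,v0) N1.N2=(alive,v0) | N2.N0=(alive,v0) N2.N1=(alive,v0) N2.N2=(alive,v0)
Op 2: gossip N2<->N0 -> N2.N0=(alive,v0) N2.N1=(alive,v0) N2.N2=(alive,v0) | N0.N0=(alive,v0) N0.N1=(alive,v0) N0.N2=(alive,v0)
Op 3: N1 marks N1=alive -> (alive,v1)
Op 4: gossip N2<->N1 -> N2.N0=(alive,v0) N2.N1=(alive,v1) N2.N2=(alive,v0) | N1.N0=(alive,v0) N1.N1=(alive,v1) N1.N2=(alive,v0)
Op 5: gossip N1<->N2 -> N1.N0=(alive,v0) N1.N1=(alive,v1) N1.N2=(alive,v0) | N2.N0=(alive,v0) N2.N1=(alive,v1) N2.N2=(alive,v0)
Op 6: N0 marks N0=alive -> (alive,v1)
Op 7: N1 marks N0=alive -> (alive,v1)
Op 8: N1 marks N0=suspect -> (suspect,v2)
Op 9: N2 marks N1=suspect -> (suspect,v2)
Op 10: gossip N0<->N2 -> N0.N0=(alive,v1) N0.N1=(suspect,v2) N0.N2=(alive,v0) | N2.N0=(alive,v1) N2.N1=(suspect,v2) N2.N2=(alive,v0)
Op 11: N2 marks N2=alive -> (alive,v1)
Op 12: N1 marks N2=alive -> (alive,v1)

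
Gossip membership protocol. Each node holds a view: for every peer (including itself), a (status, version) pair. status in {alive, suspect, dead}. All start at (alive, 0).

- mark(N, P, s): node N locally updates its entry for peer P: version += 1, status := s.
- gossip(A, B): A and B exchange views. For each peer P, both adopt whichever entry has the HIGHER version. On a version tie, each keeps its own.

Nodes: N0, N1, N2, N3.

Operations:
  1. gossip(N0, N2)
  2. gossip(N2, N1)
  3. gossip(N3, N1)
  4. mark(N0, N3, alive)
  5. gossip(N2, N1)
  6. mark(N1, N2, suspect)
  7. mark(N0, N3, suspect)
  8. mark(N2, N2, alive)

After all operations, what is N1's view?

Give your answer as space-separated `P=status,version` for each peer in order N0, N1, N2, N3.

Answer: N0=alive,0 N1=alive,0 N2=suspect,1 N3=alive,0

Derivation:
Op 1: gossip N0<->N2 -> N0.N0=(alive,v0) N0.N1=(alive,v0) N0.N2=(alive,v0) N0.N3=(alive,v0) | N2.N0=(alive,v0) N2.N1=(alive,v0) N2.N2=(alive,v0) N2.N3=(alive,v0)
Op 2: gossip N2<->N1 -> N2.N0=(alive,v0) N2.N1=(alive,v0) N2.N2=(alive,v0) N2.N3=(alive,v0) | N1.N0=(alive,v0) N1.N1=(alive,v0) N1.N2=(alive,v0) N1.N3=(alive,v0)
Op 3: gossip N3<->N1 -> N3.N0=(alive,v0) N3.N1=(alive,v0) N3.N2=(alive,v0) N3.N3=(alive,v0) | N1.N0=(alive,v0) N1.N1=(alive,v0) N1.N2=(alive,v0) N1.N3=(alive,v0)
Op 4: N0 marks N3=alive -> (alive,v1)
Op 5: gossip N2<->N1 -> N2.N0=(alive,v0) N2.N1=(alive,v0) N2.N2=(alive,v0) N2.N3=(alive,v0) | N1.N0=(alive,v0) N1.N1=(alive,v0) N1.N2=(alive,v0) N1.N3=(alive,v0)
Op 6: N1 marks N2=suspect -> (suspect,v1)
Op 7: N0 marks N3=suspect -> (suspect,v2)
Op 8: N2 marks N2=alive -> (alive,v1)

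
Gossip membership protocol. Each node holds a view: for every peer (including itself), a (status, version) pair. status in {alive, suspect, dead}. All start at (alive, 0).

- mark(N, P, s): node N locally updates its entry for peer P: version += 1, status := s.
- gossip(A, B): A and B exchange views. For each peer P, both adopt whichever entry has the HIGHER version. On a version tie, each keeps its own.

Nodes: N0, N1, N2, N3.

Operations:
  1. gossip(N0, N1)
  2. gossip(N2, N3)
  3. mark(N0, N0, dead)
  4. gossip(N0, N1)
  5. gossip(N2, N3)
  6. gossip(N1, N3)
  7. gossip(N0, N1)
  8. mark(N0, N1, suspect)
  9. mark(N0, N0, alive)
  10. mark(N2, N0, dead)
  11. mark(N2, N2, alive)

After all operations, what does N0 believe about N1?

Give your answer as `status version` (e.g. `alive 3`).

Op 1: gossip N0<->N1 -> N0.N0=(alive,v0) N0.N1=(alive,v0) N0.N2=(alive,v0) N0.N3=(alive,v0) | N1.N0=(alive,v0) N1.N1=(alive,v0) N1.N2=(alive,v0) N1.N3=(alive,v0)
Op 2: gossip N2<->N3 -> N2.N0=(alive,v0) N2.N1=(alive,v0) N2.N2=(alive,v0) N2.N3=(alive,v0) | N3.N0=(alive,v0) N3.N1=(alive,v0) N3.N2=(alive,v0) N3.N3=(alive,v0)
Op 3: N0 marks N0=dead -> (dead,v1)
Op 4: gossip N0<->N1 -> N0.N0=(dead,v1) N0.N1=(alive,v0) N0.N2=(alive,v0) N0.N3=(alive,v0) | N1.N0=(dead,v1) N1.N1=(alive,v0) N1.N2=(alive,v0) N1.N3=(alive,v0)
Op 5: gossip N2<->N3 -> N2.N0=(alive,v0) N2.N1=(alive,v0) N2.N2=(alive,v0) N2.N3=(alive,v0) | N3.N0=(alive,v0) N3.N1=(alive,v0) N3.N2=(alive,v0) N3.N3=(alive,v0)
Op 6: gossip N1<->N3 -> N1.N0=(dead,v1) N1.N1=(alive,v0) N1.N2=(alive,v0) N1.N3=(alive,v0) | N3.N0=(dead,v1) N3.N1=(alive,v0) N3.N2=(alive,v0) N3.N3=(alive,v0)
Op 7: gossip N0<->N1 -> N0.N0=(dead,v1) N0.N1=(alive,v0) N0.N2=(alive,v0) N0.N3=(alive,v0) | N1.N0=(dead,v1) N1.N1=(alive,v0) N1.N2=(alive,v0) N1.N3=(alive,v0)
Op 8: N0 marks N1=suspect -> (suspect,v1)
Op 9: N0 marks N0=alive -> (alive,v2)
Op 10: N2 marks N0=dead -> (dead,v1)
Op 11: N2 marks N2=alive -> (alive,v1)

Answer: suspect 1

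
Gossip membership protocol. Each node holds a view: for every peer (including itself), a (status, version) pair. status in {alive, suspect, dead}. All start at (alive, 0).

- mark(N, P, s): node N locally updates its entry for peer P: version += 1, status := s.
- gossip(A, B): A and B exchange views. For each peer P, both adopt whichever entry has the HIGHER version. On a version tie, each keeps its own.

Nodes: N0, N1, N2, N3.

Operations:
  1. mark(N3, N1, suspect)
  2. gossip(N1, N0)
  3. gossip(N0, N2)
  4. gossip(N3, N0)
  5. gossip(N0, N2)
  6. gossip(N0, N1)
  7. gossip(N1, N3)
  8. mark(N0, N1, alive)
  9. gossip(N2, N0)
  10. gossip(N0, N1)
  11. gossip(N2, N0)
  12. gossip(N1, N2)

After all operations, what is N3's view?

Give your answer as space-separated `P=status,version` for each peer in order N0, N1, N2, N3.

Answer: N0=alive,0 N1=suspect,1 N2=alive,0 N3=alive,0

Derivation:
Op 1: N3 marks N1=suspect -> (suspect,v1)
Op 2: gossip N1<->N0 -> N1.N0=(alive,v0) N1.N1=(alive,v0) N1.N2=(alive,v0) N1.N3=(alive,v0) | N0.N0=(alive,v0) N0.N1=(alive,v0) N0.N2=(alive,v0) N0.N3=(alive,v0)
Op 3: gossip N0<->N2 -> N0.N0=(alive,v0) N0.N1=(alive,v0) N0.N2=(alive,v0) N0.N3=(alive,v0) | N2.N0=(alive,v0) N2.N1=(alive,v0) N2.N2=(alive,v0) N2.N3=(alive,v0)
Op 4: gossip N3<->N0 -> N3.N0=(alive,v0) N3.N1=(suspect,v1) N3.N2=(alive,v0) N3.N3=(alive,v0) | N0.N0=(alive,v0) N0.N1=(suspect,v1) N0.N2=(alive,v0) N0.N3=(alive,v0)
Op 5: gossip N0<->N2 -> N0.N0=(alive,v0) N0.N1=(suspect,v1) N0.N2=(alive,v0) N0.N3=(alive,v0) | N2.N0=(alive,v0) N2.N1=(suspect,v1) N2.N2=(alive,v0) N2.N3=(alive,v0)
Op 6: gossip N0<->N1 -> N0.N0=(alive,v0) N0.N1=(suspect,v1) N0.N2=(alive,v0) N0.N3=(alive,v0) | N1.N0=(alive,v0) N1.N1=(suspect,v1) N1.N2=(alive,v0) N1.N3=(alive,v0)
Op 7: gossip N1<->N3 -> N1.N0=(alive,v0) N1.N1=(suspect,v1) N1.N2=(alive,v0) N1.N3=(alive,v0) | N3.N0=(alive,v0) N3.N1=(suspect,v1) N3.N2=(alive,v0) N3.N3=(alive,v0)
Op 8: N0 marks N1=alive -> (alive,v2)
Op 9: gossip N2<->N0 -> N2.N0=(alive,v0) N2.N1=(alive,v2) N2.N2=(alive,v0) N2.N3=(alive,v0) | N0.N0=(alive,v0) N0.N1=(alive,v2) N0.N2=(alive,v0) N0.N3=(alive,v0)
Op 10: gossip N0<->N1 -> N0.N0=(alive,v0) N0.N1=(alive,v2) N0.N2=(alive,v0) N0.N3=(alive,v0) | N1.N0=(alive,v0) N1.N1=(alive,v2) N1.N2=(alive,v0) N1.N3=(alive,v0)
Op 11: gossip N2<->N0 -> N2.N0=(alive,v0) N2.N1=(alive,v2) N2.N2=(alive,v0) N2.N3=(alive,v0) | N0.N0=(alive,v0) N0.N1=(alive,v2) N0.N2=(alive,v0) N0.N3=(alive,v0)
Op 12: gossip N1<->N2 -> N1.N0=(alive,v0) N1.N1=(alive,v2) N1.N2=(alive,v0) N1.N3=(alive,v0) | N2.N0=(alive,v0) N2.N1=(alive,v2) N2.N2=(alive,v0) N2.N3=(alive,v0)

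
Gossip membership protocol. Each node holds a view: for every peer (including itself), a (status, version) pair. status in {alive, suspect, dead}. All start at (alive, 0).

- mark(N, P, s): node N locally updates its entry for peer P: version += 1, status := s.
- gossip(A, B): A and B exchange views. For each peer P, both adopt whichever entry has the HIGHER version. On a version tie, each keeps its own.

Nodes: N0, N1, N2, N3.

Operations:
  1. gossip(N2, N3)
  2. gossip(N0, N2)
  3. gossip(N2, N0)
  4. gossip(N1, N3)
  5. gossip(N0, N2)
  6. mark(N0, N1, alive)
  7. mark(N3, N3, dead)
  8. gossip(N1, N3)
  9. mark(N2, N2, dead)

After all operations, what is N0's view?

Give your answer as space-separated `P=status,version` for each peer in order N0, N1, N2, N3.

Op 1: gossip N2<->N3 -> N2.N0=(alive,v0) N2.N1=(alive,v0) N2.N2=(alive,v0) N2.N3=(alive,v0) | N3.N0=(alive,v0) N3.N1=(alive,v0) N3.N2=(alive,v0) N3.N3=(alive,v0)
Op 2: gossip N0<->N2 -> N0.N0=(alive,v0) N0.N1=(alive,v0) N0.N2=(alive,v0) N0.N3=(alive,v0) | N2.N0=(alive,v0) N2.N1=(alive,v0) N2.N2=(alive,v0) N2.N3=(alive,v0)
Op 3: gossip N2<->N0 -> N2.N0=(alive,v0) N2.N1=(alive,v0) N2.N2=(alive,v0) N2.N3=(alive,v0) | N0.N0=(alive,v0) N0.N1=(alive,v0) N0.N2=(alive,v0) N0.N3=(alive,v0)
Op 4: gossip N1<->N3 -> N1.N0=(alive,v0) N1.N1=(alive,v0) N1.N2=(alive,v0) N1.N3=(alive,v0) | N3.N0=(alive,v0) N3.N1=(alive,v0) N3.N2=(alive,v0) N3.N3=(alive,v0)
Op 5: gossip N0<->N2 -> N0.N0=(alive,v0) N0.N1=(alive,v0) N0.N2=(alive,v0) N0.N3=(alive,v0) | N2.N0=(alive,v0) N2.N1=(alive,v0) N2.N2=(alive,v0) N2.N3=(alive,v0)
Op 6: N0 marks N1=alive -> (alive,v1)
Op 7: N3 marks N3=dead -> (dead,v1)
Op 8: gossip N1<->N3 -> N1.N0=(alive,v0) N1.N1=(alive,v0) N1.N2=(alive,v0) N1.N3=(dead,v1) | N3.N0=(alive,v0) N3.N1=(alive,v0) N3.N2=(alive,v0) N3.N3=(dead,v1)
Op 9: N2 marks N2=dead -> (dead,v1)

Answer: N0=alive,0 N1=alive,1 N2=alive,0 N3=alive,0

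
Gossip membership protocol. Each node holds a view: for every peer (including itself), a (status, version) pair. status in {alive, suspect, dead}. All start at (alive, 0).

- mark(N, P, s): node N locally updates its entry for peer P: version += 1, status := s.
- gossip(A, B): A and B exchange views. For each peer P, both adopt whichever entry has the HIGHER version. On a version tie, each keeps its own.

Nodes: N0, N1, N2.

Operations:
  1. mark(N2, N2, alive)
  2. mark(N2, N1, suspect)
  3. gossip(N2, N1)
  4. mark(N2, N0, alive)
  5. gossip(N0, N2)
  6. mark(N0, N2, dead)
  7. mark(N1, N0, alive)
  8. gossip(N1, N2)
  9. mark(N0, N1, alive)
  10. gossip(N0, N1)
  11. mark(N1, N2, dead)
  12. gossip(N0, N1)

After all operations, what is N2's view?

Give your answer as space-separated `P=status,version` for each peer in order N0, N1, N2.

Answer: N0=alive,1 N1=suspect,1 N2=alive,1

Derivation:
Op 1: N2 marks N2=alive -> (alive,v1)
Op 2: N2 marks N1=suspect -> (suspect,v1)
Op 3: gossip N2<->N1 -> N2.N0=(alive,v0) N2.N1=(suspect,v1) N2.N2=(alive,v1) | N1.N0=(alive,v0) N1.N1=(suspect,v1) N1.N2=(alive,v1)
Op 4: N2 marks N0=alive -> (alive,v1)
Op 5: gossip N0<->N2 -> N0.N0=(alive,v1) N0.N1=(suspect,v1) N0.N2=(alive,v1) | N2.N0=(alive,v1) N2.N1=(suspect,v1) N2.N2=(alive,v1)
Op 6: N0 marks N2=dead -> (dead,v2)
Op 7: N1 marks N0=alive -> (alive,v1)
Op 8: gossip N1<->N2 -> N1.N0=(alive,v1) N1.N1=(suspect,v1) N1.N2=(alive,v1) | N2.N0=(alive,v1) N2.N1=(suspect,v1) N2.N2=(alive,v1)
Op 9: N0 marks N1=alive -> (alive,v2)
Op 10: gossip N0<->N1 -> N0.N0=(alive,v1) N0.N1=(alive,v2) N0.N2=(dead,v2) | N1.N0=(alive,v1) N1.N1=(alive,v2) N1.N2=(dead,v2)
Op 11: N1 marks N2=dead -> (dead,v3)
Op 12: gossip N0<->N1 -> N0.N0=(alive,v1) N0.N1=(alive,v2) N0.N2=(dead,v3) | N1.N0=(alive,v1) N1.N1=(alive,v2) N1.N2=(dead,v3)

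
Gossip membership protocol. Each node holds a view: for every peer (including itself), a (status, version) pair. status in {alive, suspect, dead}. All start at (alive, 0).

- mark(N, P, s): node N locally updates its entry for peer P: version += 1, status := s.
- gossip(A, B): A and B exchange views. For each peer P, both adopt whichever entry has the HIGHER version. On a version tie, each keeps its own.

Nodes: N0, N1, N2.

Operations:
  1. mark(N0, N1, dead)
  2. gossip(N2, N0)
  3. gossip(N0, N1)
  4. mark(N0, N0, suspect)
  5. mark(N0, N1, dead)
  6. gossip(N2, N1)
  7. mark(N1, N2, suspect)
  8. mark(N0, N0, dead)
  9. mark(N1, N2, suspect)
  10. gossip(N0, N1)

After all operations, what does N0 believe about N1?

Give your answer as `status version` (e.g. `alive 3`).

Answer: dead 2

Derivation:
Op 1: N0 marks N1=dead -> (dead,v1)
Op 2: gossip N2<->N0 -> N2.N0=(alive,v0) N2.N1=(dead,v1) N2.N2=(alive,v0) | N0.N0=(alive,v0) N0.N1=(dead,v1) N0.N2=(alive,v0)
Op 3: gossip N0<->N1 -> N0.N0=(alive,v0) N0.N1=(dead,v1) N0.N2=(alive,v0) | N1.N0=(alive,v0) N1.N1=(dead,v1) N1.N2=(alive,v0)
Op 4: N0 marks N0=suspect -> (suspect,v1)
Op 5: N0 marks N1=dead -> (dead,v2)
Op 6: gossip N2<->N1 -> N2.N0=(alive,v0) N2.N1=(dead,v1) N2.N2=(alive,v0) | N1.N0=(alive,v0) N1.N1=(dead,v1) N1.N2=(alive,v0)
Op 7: N1 marks N2=suspect -> (suspect,v1)
Op 8: N0 marks N0=dead -> (dead,v2)
Op 9: N1 marks N2=suspect -> (suspect,v2)
Op 10: gossip N0<->N1 -> N0.N0=(dead,v2) N0.N1=(dead,v2) N0.N2=(suspect,v2) | N1.N0=(dead,v2) N1.N1=(dead,v2) N1.N2=(suspect,v2)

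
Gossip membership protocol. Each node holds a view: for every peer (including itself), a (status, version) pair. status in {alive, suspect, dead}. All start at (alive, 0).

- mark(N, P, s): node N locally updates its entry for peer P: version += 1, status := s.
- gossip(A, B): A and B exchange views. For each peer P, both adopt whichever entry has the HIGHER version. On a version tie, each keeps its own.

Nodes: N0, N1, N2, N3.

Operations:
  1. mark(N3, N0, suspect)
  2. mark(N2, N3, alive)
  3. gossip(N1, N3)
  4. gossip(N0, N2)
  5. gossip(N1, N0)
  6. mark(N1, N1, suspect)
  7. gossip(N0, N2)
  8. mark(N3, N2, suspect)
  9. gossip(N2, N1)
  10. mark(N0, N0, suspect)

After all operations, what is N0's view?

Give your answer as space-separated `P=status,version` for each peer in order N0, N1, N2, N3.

Op 1: N3 marks N0=suspect -> (suspect,v1)
Op 2: N2 marks N3=alive -> (alive,v1)
Op 3: gossip N1<->N3 -> N1.N0=(suspect,v1) N1.N1=(alive,v0) N1.N2=(alive,v0) N1.N3=(alive,v0) | N3.N0=(suspect,v1) N3.N1=(alive,v0) N3.N2=(alive,v0) N3.N3=(alive,v0)
Op 4: gossip N0<->N2 -> N0.N0=(alive,v0) N0.N1=(alive,v0) N0.N2=(alive,v0) N0.N3=(alive,v1) | N2.N0=(alive,v0) N2.N1=(alive,v0) N2.N2=(alive,v0) N2.N3=(alive,v1)
Op 5: gossip N1<->N0 -> N1.N0=(suspect,v1) N1.N1=(alive,v0) N1.N2=(alive,v0) N1.N3=(alive,v1) | N0.N0=(suspect,v1) N0.N1=(alive,v0) N0.N2=(alive,v0) N0.N3=(alive,v1)
Op 6: N1 marks N1=suspect -> (suspect,v1)
Op 7: gossip N0<->N2 -> N0.N0=(suspect,v1) N0.N1=(alive,v0) N0.N2=(alive,v0) N0.N3=(alive,v1) | N2.N0=(suspect,v1) N2.N1=(alive,v0) N2.N2=(alive,v0) N2.N3=(alive,v1)
Op 8: N3 marks N2=suspect -> (suspect,v1)
Op 9: gossip N2<->N1 -> N2.N0=(suspect,v1) N2.N1=(suspect,v1) N2.N2=(alive,v0) N2.N3=(alive,v1) | N1.N0=(suspect,v1) N1.N1=(suspect,v1) N1.N2=(alive,v0) N1.N3=(alive,v1)
Op 10: N0 marks N0=suspect -> (suspect,v2)

Answer: N0=suspect,2 N1=alive,0 N2=alive,0 N3=alive,1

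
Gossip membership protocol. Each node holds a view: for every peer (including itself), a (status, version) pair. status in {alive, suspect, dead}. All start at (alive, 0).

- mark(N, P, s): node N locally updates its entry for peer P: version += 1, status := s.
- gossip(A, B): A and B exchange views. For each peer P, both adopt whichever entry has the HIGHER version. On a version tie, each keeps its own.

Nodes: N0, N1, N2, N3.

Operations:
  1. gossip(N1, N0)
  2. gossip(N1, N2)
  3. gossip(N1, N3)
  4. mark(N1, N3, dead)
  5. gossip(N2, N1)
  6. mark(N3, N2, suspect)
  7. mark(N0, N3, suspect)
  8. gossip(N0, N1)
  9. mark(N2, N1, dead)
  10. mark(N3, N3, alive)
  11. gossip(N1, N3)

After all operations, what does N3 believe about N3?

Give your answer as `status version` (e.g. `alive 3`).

Op 1: gossip N1<->N0 -> N1.N0=(alive,v0) N1.N1=(alive,v0) N1.N2=(alive,v0) N1.N3=(alive,v0) | N0.N0=(alive,v0) N0.N1=(alive,v0) N0.N2=(alive,v0) N0.N3=(alive,v0)
Op 2: gossip N1<->N2 -> N1.N0=(alive,v0) N1.N1=(alive,v0) N1.N2=(alive,v0) N1.N3=(alive,v0) | N2.N0=(alive,v0) N2.N1=(alive,v0) N2.N2=(alive,v0) N2.N3=(alive,v0)
Op 3: gossip N1<->N3 -> N1.N0=(alive,v0) N1.N1=(alive,v0) N1.N2=(alive,v0) N1.N3=(alive,v0) | N3.N0=(alive,v0) N3.N1=(alive,v0) N3.N2=(alive,v0) N3.N3=(alive,v0)
Op 4: N1 marks N3=dead -> (dead,v1)
Op 5: gossip N2<->N1 -> N2.N0=(alive,v0) N2.N1=(alive,v0) N2.N2=(alive,v0) N2.N3=(dead,v1) | N1.N0=(alive,v0) N1.N1=(alive,v0) N1.N2=(alive,v0) N1.N3=(dead,v1)
Op 6: N3 marks N2=suspect -> (suspect,v1)
Op 7: N0 marks N3=suspect -> (suspect,v1)
Op 8: gossip N0<->N1 -> N0.N0=(alive,v0) N0.N1=(alive,v0) N0.N2=(alive,v0) N0.N3=(suspect,v1) | N1.N0=(alive,v0) N1.N1=(alive,v0) N1.N2=(alive,v0) N1.N3=(dead,v1)
Op 9: N2 marks N1=dead -> (dead,v1)
Op 10: N3 marks N3=alive -> (alive,v1)
Op 11: gossip N1<->N3 -> N1.N0=(alive,v0) N1.N1=(alive,v0) N1.N2=(suspect,v1) N1.N3=(dead,v1) | N3.N0=(alive,v0) N3.N1=(alive,v0) N3.N2=(suspect,v1) N3.N3=(alive,v1)

Answer: alive 1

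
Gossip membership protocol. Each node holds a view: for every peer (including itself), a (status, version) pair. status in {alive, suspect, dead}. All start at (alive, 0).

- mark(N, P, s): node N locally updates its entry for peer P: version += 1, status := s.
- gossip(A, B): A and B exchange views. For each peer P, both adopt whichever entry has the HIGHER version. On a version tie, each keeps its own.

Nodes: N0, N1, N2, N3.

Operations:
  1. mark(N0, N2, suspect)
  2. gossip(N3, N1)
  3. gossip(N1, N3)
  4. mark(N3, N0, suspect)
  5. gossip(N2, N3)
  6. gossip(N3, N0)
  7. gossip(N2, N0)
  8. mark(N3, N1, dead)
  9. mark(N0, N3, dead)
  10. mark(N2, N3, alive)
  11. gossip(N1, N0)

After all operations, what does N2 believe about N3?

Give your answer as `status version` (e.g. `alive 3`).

Op 1: N0 marks N2=suspect -> (suspect,v1)
Op 2: gossip N3<->N1 -> N3.N0=(alive,v0) N3.N1=(alive,v0) N3.N2=(alive,v0) N3.N3=(alive,v0) | N1.N0=(alive,v0) N1.N1=(alive,v0) N1.N2=(alive,v0) N1.N3=(alive,v0)
Op 3: gossip N1<->N3 -> N1.N0=(alive,v0) N1.N1=(alive,v0) N1.N2=(alive,v0) N1.N3=(alive,v0) | N3.N0=(alive,v0) N3.N1=(alive,v0) N3.N2=(alive,v0) N3.N3=(alive,v0)
Op 4: N3 marks N0=suspect -> (suspect,v1)
Op 5: gossip N2<->N3 -> N2.N0=(suspect,v1) N2.N1=(alive,v0) N2.N2=(alive,v0) N2.N3=(alive,v0) | N3.N0=(suspect,v1) N3.N1=(alive,v0) N3.N2=(alive,v0) N3.N3=(alive,v0)
Op 6: gossip N3<->N0 -> N3.N0=(suspect,v1) N3.N1=(alive,v0) N3.N2=(suspect,v1) N3.N3=(alive,v0) | N0.N0=(suspect,v1) N0.N1=(alive,v0) N0.N2=(suspect,v1) N0.N3=(alive,v0)
Op 7: gossip N2<->N0 -> N2.N0=(suspect,v1) N2.N1=(alive,v0) N2.N2=(suspect,v1) N2.N3=(alive,v0) | N0.N0=(suspect,v1) N0.N1=(alive,v0) N0.N2=(suspect,v1) N0.N3=(alive,v0)
Op 8: N3 marks N1=dead -> (dead,v1)
Op 9: N0 marks N3=dead -> (dead,v1)
Op 10: N2 marks N3=alive -> (alive,v1)
Op 11: gossip N1<->N0 -> N1.N0=(suspect,v1) N1.N1=(alive,v0) N1.N2=(suspect,v1) N1.N3=(dead,v1) | N0.N0=(suspect,v1) N0.N1=(alive,v0) N0.N2=(suspect,v1) N0.N3=(dead,v1)

Answer: alive 1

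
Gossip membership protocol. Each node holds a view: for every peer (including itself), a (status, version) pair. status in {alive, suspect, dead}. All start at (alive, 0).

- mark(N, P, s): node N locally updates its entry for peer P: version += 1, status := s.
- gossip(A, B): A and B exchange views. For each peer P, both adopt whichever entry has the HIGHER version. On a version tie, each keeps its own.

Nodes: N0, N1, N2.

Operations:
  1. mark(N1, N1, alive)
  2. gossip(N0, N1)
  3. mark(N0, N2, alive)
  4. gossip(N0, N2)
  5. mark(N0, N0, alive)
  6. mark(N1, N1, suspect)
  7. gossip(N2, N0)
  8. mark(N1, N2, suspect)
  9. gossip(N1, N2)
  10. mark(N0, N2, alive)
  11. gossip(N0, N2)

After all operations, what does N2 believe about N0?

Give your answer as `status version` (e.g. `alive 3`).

Answer: alive 1

Derivation:
Op 1: N1 marks N1=alive -> (alive,v1)
Op 2: gossip N0<->N1 -> N0.N0=(alive,v0) N0.N1=(alive,v1) N0.N2=(alive,v0) | N1.N0=(alive,v0) N1.N1=(alive,v1) N1.N2=(alive,v0)
Op 3: N0 marks N2=alive -> (alive,v1)
Op 4: gossip N0<->N2 -> N0.N0=(alive,v0) N0.N1=(alive,v1) N0.N2=(alive,v1) | N2.N0=(alive,v0) N2.N1=(alive,v1) N2.N2=(alive,v1)
Op 5: N0 marks N0=alive -> (alive,v1)
Op 6: N1 marks N1=suspect -> (suspect,v2)
Op 7: gossip N2<->N0 -> N2.N0=(alive,v1) N2.N1=(alive,v1) N2.N2=(alive,v1) | N0.N0=(alive,v1) N0.N1=(alive,v1) N0.N2=(alive,v1)
Op 8: N1 marks N2=suspect -> (suspect,v1)
Op 9: gossip N1<->N2 -> N1.N0=(alive,v1) N1.N1=(suspect,v2) N1.N2=(suspect,v1) | N2.N0=(alive,v1) N2.N1=(suspect,v2) N2.N2=(alive,v1)
Op 10: N0 marks N2=alive -> (alive,v2)
Op 11: gossip N0<->N2 -> N0.N0=(alive,v1) N0.N1=(suspect,v2) N0.N2=(alive,v2) | N2.N0=(alive,v1) N2.N1=(suspect,v2) N2.N2=(alive,v2)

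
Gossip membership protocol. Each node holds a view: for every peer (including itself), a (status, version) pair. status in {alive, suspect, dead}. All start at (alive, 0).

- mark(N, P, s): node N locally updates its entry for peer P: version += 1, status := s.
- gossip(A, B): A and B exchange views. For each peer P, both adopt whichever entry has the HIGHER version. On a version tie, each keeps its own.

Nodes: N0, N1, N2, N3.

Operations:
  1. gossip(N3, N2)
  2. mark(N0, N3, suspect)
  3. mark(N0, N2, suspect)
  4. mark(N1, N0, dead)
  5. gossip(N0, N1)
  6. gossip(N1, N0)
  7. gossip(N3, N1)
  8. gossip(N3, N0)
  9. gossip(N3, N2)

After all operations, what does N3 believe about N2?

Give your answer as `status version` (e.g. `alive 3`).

Op 1: gossip N3<->N2 -> N3.N0=(alive,v0) N3.N1=(alive,v0) N3.N2=(alive,v0) N3.N3=(alive,v0) | N2.N0=(alive,v0) N2.N1=(alive,v0) N2.N2=(alive,v0) N2.N3=(alive,v0)
Op 2: N0 marks N3=suspect -> (suspect,v1)
Op 3: N0 marks N2=suspect -> (suspect,v1)
Op 4: N1 marks N0=dead -> (dead,v1)
Op 5: gossip N0<->N1 -> N0.N0=(dead,v1) N0.N1=(alive,v0) N0.N2=(suspect,v1) N0.N3=(suspect,v1) | N1.N0=(dead,v1) N1.N1=(alive,v0) N1.N2=(suspect,v1) N1.N3=(suspect,v1)
Op 6: gossip N1<->N0 -> N1.N0=(dead,v1) N1.N1=(alive,v0) N1.N2=(suspect,v1) N1.N3=(suspect,v1) | N0.N0=(dead,v1) N0.N1=(alive,v0) N0.N2=(suspect,v1) N0.N3=(suspect,v1)
Op 7: gossip N3<->N1 -> N3.N0=(dead,v1) N3.N1=(alive,v0) N3.N2=(suspect,v1) N3.N3=(suspect,v1) | N1.N0=(dead,v1) N1.N1=(alive,v0) N1.N2=(suspect,v1) N1.N3=(suspect,v1)
Op 8: gossip N3<->N0 -> N3.N0=(dead,v1) N3.N1=(alive,v0) N3.N2=(suspect,v1) N3.N3=(suspect,v1) | N0.N0=(dead,v1) N0.N1=(alive,v0) N0.N2=(suspect,v1) N0.N3=(suspect,v1)
Op 9: gossip N3<->N2 -> N3.N0=(dead,v1) N3.N1=(alive,v0) N3.N2=(suspect,v1) N3.N3=(suspect,v1) | N2.N0=(dead,v1) N2.N1=(alive,v0) N2.N2=(suspect,v1) N2.N3=(suspect,v1)

Answer: suspect 1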